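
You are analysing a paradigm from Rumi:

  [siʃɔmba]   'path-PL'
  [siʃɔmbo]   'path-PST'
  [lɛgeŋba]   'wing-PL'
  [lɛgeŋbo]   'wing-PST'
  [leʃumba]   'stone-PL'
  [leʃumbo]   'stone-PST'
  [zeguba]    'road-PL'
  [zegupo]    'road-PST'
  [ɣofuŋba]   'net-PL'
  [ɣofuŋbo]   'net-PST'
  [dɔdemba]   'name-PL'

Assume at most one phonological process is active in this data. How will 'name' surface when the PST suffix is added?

[dɔdembo]

The PST suffix surfaces as [-bo] and [-po], depending on the final segment of the stem.
By contrast the PL suffix keeps its initial [b] throughout — that segment must be underlying.
The PST suffix is therefore /-po/ underlyingly, with post-nasal voicing: voiceless stops become voiced after a nasal.
After 'name', which ends in a nasal, the suffix surfaces as [-bo], giving [dɔdembo].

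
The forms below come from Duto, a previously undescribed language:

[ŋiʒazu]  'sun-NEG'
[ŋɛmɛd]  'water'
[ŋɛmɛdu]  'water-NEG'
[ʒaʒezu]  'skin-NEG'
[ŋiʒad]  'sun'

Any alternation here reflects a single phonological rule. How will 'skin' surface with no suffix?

The root 'sun' surfaces as [ŋiʒazu] and [ŋiʒad], with a stem-final [z] ~ [d] alternation.
Compare 'water', with invariant [d] in [ŋɛmɛdu] and [ŋɛmɛd]: an analysis with underlying /d/ and a rule producing [z] before the NEG suffix would wrongly predict alternation here too.
So /z/ is underlying, and a rule of word-final hardening — voiced fricatives become stops word-finally — gives [d].
From [ʒaʒezu] the stem 'skin' is /ʒaʒez/; word-finally this yields [ʒaʒed].

[ʒaʒed]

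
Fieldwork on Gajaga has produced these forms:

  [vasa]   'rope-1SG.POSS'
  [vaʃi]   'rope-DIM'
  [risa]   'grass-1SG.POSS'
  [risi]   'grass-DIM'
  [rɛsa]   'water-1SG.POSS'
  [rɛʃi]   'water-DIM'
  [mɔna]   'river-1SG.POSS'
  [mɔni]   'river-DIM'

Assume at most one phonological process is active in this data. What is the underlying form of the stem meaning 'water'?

'water' shows [s] ~ [ʃ] at the end of the stem ([rɛsa] vs [rɛʃi]).
The stem 'grass' ([risa], [risi]) shows [s] unchanged in both environments, so [s] cannot be basic with [ʃ] derived before the DIM suffix.
The underlying segment must be /ʃ/; palato-alveolar /ʃ/ becomes [s] when no front vowel follows, yielding [s] there.

/rɛʃ/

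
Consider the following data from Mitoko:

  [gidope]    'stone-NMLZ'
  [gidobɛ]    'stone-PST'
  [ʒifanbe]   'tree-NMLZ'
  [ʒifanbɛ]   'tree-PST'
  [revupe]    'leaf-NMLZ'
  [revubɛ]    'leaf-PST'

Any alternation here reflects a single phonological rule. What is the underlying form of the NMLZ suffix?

The NMLZ morpheme has two allomorphs, [-be] and [-pe].
By contrast the PST suffix keeps its initial [b] throughout — that segment must be underlying.
So the underlying form is /-pe/, and voiceless stops become voiced after a nasal.

/-pe/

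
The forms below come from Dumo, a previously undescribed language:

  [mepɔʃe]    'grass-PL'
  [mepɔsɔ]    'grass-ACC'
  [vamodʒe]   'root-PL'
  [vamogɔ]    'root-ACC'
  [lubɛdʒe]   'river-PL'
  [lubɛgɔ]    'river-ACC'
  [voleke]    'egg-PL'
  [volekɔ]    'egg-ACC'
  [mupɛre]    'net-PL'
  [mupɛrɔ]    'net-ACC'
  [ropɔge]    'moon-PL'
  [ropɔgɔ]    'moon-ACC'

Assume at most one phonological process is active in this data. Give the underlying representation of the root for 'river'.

/lubɛdʒ/

'river' shows [dʒ] ~ [g] at the end of the stem ([lubɛdʒe] vs [lubɛgɔ]).
The stem 'moon' ([ropɔge], [ropɔgɔ]) shows [g] unchanged in both environments, so [g] cannot be basic with [dʒ] derived before the PL suffix.
Therefore /dʒ/ is basic and [g] is derived by depalatalization (palato-alveolar /dʒ/ and /ʃ/ become [g] and [s] when no front vowel follows).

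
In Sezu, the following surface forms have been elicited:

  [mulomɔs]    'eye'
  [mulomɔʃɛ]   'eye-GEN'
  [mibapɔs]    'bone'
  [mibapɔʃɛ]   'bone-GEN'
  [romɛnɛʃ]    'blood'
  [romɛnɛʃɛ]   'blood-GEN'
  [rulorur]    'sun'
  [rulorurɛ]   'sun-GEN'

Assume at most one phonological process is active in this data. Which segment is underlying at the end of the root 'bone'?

/s/

'bone' shows [s] ~ [ʃ] at the end of the stem ([mibapɔs] vs [mibapɔʃɛ]).
But 'blood' keeps [ʃ] in both environments ([romɛnɛʃ], [romɛnɛʃɛ]), so there is no rule changing /ʃ/ to [s] in isolation.
Therefore /s/ is basic and [ʃ] is derived by palatalization before a front vowel (/s/ becomes palato-alveolar [ʃ] before a front vowel).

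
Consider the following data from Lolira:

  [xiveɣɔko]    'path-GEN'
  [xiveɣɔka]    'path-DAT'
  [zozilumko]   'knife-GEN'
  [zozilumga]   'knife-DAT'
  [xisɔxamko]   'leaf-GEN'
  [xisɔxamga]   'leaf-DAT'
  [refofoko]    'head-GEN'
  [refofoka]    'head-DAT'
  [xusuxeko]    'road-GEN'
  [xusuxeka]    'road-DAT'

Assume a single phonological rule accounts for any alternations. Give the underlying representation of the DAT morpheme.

The DAT suffix surfaces as [-ga] and [-ka], depending on the final segment of the stem.
The GEN suffix, which begins with [k], is invariant after every stem; so [k] is not altered by any rule here.
The DAT suffix is therefore /-ga/ underlyingly, with post-vocalic devoicing: voiced stops become voiceless after a vowel.

/-ga/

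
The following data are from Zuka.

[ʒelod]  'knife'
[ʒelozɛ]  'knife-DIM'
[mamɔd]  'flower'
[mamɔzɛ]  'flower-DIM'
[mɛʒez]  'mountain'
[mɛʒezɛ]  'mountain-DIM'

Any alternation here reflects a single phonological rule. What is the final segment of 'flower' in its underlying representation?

/d/

The root 'flower' surfaces as [mamɔd] and [mamɔzɛ], with a stem-final [d] ~ [z] alternation.
The stem 'mountain' ([mɛʒez], [mɛʒezɛ]) shows [z] unchanged in both environments, so [z] cannot be basic with [d] derived in isolation.
The underlying segment must be /d/; voiced stops become fricatives between vowels, yielding [z] there.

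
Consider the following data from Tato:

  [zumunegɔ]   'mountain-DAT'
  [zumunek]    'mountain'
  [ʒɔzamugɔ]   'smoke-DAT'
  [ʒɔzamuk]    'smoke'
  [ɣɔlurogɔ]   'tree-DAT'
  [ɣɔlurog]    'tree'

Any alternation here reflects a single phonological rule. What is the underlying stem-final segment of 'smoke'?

'smoke' shows [g] ~ [k] at the end of the stem ([ʒɔzamugɔ] vs [ʒɔzamuk]).
Compare 'tree', with invariant [g] in [ɣɔlurogɔ] and [ɣɔlurog]: an analysis with underlying /g/ and a rule producing [k] in isolation would wrongly predict alternation here too.
Therefore /k/ is basic and [g] is derived by intervocalic voicing (voiceless stops become voiced between vowels).

/k/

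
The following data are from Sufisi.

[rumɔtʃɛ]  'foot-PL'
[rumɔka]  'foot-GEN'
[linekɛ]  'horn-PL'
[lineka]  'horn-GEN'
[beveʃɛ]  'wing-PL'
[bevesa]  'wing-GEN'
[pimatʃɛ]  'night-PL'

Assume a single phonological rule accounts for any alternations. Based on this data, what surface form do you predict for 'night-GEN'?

[pimaka]

In [rumɔtʃɛ] and [rumɔka] the final segment of 'foot' alternates: [tʃ] ~ [k].
The stem 'horn' ([linekɛ], [lineka]) shows [k] unchanged in both environments, so [k] cannot be basic with [tʃ] derived before the PL suffix.
Therefore /tʃ/ is basic and [k] is derived by depalatalization (palato-alveolar /tʃ/ and /ʃ/ become [k] and [s] when no front vowel follows).
From [pimatʃɛ] the stem 'night' is /pimatʃ/; when no front vowel follows this yields [pimaka].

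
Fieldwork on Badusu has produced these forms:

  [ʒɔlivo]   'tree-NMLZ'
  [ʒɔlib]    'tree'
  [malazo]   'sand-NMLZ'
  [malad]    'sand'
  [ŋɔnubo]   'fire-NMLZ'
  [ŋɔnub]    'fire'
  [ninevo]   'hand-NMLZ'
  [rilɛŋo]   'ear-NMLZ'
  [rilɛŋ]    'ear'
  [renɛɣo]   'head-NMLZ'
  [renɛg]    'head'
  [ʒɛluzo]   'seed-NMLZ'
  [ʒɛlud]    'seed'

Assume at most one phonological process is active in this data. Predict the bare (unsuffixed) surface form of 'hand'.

[nineb]

'tree' shows [v] ~ [b] at the end of the stem ([ʒɔlivo] vs [ʒɔlib]).
But 'fire' keeps [b] in both environments ([ŋɔnubo], [ŋɔnub]), so there is no rule changing /b/ to [v] before the NMLZ suffix.
So /v/ is underlying, and a rule of word-final hardening — voiced fricatives become stops word-finally — gives [b].
The one attested form of 'hand', [ninevo], shows underlying /ninev/. Applying the same rule word-finally gives [nineb].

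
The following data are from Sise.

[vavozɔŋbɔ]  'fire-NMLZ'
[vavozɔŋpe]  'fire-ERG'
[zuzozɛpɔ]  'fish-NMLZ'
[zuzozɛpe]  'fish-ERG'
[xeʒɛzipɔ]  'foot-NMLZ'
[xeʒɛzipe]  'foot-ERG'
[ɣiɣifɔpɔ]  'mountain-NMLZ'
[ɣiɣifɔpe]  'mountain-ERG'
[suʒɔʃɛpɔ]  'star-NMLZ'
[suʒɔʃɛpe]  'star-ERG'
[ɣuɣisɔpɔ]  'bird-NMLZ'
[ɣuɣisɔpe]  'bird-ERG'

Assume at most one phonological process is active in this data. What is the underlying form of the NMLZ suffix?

/-bɔ/

The NMLZ suffix surfaces as [-bɔ] and [-pɔ], depending on the final segment of the stem.
The ERG suffix, which begins with [p], is invariant after every stem; so [p] is not altered by any rule here.
So the underlying form is /-bɔ/, and voiced stops become voiceless after a vowel.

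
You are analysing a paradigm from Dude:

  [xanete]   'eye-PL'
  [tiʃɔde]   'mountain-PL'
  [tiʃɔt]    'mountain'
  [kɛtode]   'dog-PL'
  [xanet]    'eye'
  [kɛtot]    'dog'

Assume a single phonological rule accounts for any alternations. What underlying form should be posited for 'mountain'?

In [tiʃɔt] and [tiʃɔde] the final segment of 'mountain' alternates: [t] ~ [d].
But 'eye' keeps [t] in both environments ([xanet], [xanete]), so there is no rule changing /t/ to [d] before the PL suffix.
So /d/ is underlying, and a rule of word-final obstruent devoicing — voiced obstruents become voiceless word-finally — gives [t].

/tiʃɔd/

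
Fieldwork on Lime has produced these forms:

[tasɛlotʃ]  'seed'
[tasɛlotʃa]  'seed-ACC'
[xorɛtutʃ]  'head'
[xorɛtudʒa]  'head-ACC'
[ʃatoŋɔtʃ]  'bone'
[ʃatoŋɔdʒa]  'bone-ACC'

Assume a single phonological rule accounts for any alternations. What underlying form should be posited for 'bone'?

'bone' shows [tʃ] ~ [dʒ] at the end of the stem ([ʃatoŋɔtʃ] vs [ʃatoŋɔdʒa]).
But 'seed' keeps [tʃ] in both environments ([tasɛlotʃ], [tasɛlotʃa]), so there is no rule changing /tʃ/ to [dʒ] before the ACC suffix.
The underlying segment must be /dʒ/; voiced obstruents become voiceless word-finally, yielding [tʃ] there.

/ʃatoŋɔdʒ/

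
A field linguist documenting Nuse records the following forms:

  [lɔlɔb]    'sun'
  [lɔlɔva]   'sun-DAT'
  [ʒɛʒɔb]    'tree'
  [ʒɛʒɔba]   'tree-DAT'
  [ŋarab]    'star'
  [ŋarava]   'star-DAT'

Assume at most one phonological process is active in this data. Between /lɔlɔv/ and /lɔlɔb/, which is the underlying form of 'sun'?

/lɔlɔv/

In [lɔlɔb] and [lɔlɔva] the final segment of 'sun' alternates: [b] ~ [v].
If /b/ were underlying and a rule turned it into [v] before the DAT suffix, 'tree' would also alternate; but it has [b] in both [ʒɛʒɔb] and [ʒɛʒɔba].
So /v/ is underlying, and a rule of word-final hardening — voiced fricatives become stops word-finally — gives [b].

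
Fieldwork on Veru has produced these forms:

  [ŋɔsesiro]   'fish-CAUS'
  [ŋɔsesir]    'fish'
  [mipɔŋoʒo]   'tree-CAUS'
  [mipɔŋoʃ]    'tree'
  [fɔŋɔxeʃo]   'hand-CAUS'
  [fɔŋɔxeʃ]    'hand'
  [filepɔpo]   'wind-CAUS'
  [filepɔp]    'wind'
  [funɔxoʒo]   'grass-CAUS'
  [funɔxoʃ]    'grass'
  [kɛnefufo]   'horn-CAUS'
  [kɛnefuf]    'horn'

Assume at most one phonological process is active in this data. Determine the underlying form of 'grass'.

/funɔxoʒ/

The stem for 'grass' ends in [ʒ] in [funɔxoʒo] but [ʃ] in [funɔxoʃ].
But 'hand' keeps [ʃ] in both environments ([fɔŋɔxeʃo], [fɔŋɔxeʃ]), so there is no rule changing /ʃ/ to [ʒ] before the CAUS suffix.
So /ʒ/ is underlying, and a rule of word-final obstruent devoicing — voiced obstruents become voiceless word-finally — gives [ʃ].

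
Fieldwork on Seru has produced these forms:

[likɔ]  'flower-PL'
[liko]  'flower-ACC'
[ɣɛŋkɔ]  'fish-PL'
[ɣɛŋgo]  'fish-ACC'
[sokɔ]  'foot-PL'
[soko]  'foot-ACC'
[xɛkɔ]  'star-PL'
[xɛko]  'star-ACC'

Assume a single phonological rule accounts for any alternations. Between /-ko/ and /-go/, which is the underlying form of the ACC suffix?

/-go/

The ACC suffix surfaces as [-go] and [-ko], depending on the final segment of the stem.
By contrast the PL suffix keeps its initial [k] throughout — that segment must be underlying.
The ACC suffix is therefore /-go/ underlyingly, with post-vocalic devoicing: voiced stops become voiceless after a vowel.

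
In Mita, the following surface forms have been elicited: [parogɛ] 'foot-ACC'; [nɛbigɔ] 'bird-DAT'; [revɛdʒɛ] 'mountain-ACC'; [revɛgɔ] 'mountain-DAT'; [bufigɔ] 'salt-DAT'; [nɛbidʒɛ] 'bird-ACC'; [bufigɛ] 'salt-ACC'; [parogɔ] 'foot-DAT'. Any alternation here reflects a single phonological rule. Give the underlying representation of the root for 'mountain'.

/revɛdʒ/

In [revɛdʒɛ] and [revɛgɔ] the final segment of 'mountain' alternates: [dʒ] ~ [g].
The stem 'foot' ([parogɛ], [parogɔ]) shows [g] unchanged in both environments, so [g] cannot be basic with [dʒ] derived before the ACC suffix.
The underlying segment must be /dʒ/; palato-alveolar /dʒ/ becomes [g] when no front vowel follows, yielding [g] there.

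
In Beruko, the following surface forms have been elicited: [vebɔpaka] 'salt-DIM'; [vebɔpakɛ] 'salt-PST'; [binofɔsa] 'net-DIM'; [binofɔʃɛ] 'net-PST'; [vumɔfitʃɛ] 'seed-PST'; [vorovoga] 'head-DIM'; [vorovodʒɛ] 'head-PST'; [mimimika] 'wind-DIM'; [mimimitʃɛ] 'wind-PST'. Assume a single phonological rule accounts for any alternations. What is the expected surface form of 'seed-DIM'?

The root 'wind' surfaces as [mimimika] and [mimimitʃɛ], with a stem-final [k] ~ [tʃ] alternation.
If /k/ were underlying and a rule turned it into [tʃ] before the PST suffix, 'salt' would also alternate; but it has [k] in both [vebɔpaka] and [vebɔpakɛ].
The underlying segment must be /tʃ/; palato-alveolar /tʃ/, /dʒ/ and /ʃ/ become [k], [g] and [s] when no front vowel follows, yielding [k] there.
The one attested form of 'seed', [vumɔfitʃɛ], shows underlying /vumɔfitʃ/. Applying the same rule when no front vowel follows gives [vumɔfika].

[vumɔfika]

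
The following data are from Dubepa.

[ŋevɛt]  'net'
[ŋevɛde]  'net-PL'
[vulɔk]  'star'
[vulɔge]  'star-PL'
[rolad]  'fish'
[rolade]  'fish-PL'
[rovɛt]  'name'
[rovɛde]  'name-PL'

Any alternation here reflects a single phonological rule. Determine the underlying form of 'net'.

/ŋevɛt/

In [ŋevɛt] and [ŋevɛde] the final segment of 'net' alternates: [t] ~ [d].
The stem 'fish' ([rolad], [rolade]) shows [d] unchanged in both environments, so [d] cannot be basic with [t] derived in isolation.
The underlying segment must be /t/; voiceless stops become voiced between vowels, yielding [d] there.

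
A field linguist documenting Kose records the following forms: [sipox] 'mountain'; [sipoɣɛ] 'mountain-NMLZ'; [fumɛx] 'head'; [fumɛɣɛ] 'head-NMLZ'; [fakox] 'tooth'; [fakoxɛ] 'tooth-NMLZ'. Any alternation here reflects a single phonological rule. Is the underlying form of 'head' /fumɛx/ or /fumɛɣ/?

/fumɛɣ/

In [fumɛx] and [fumɛɣɛ] the final segment of 'head' alternates: [x] ~ [ɣ].
If /x/ were underlying and a rule turned it into [ɣ] before the NMLZ suffix, 'tooth' would also alternate; but it has [x] in both [fakox] and [fakoxɛ].
So /ɣ/ is underlying, and a rule of word-final obstruent devoicing — voiced obstruents become voiceless word-finally — gives [x].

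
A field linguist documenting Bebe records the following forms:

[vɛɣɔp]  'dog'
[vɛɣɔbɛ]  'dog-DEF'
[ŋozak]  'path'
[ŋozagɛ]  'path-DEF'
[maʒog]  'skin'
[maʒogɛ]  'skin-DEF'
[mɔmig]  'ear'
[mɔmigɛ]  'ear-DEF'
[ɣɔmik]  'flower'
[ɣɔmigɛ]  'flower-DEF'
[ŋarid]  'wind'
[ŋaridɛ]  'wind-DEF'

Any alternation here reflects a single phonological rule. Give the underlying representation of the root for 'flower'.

In [ɣɔmik] and [ɣɔmigɛ] the final segment of 'flower' alternates: [k] ~ [g].
The stem 'skin' ([maʒog], [maʒogɛ]) shows [g] unchanged in both environments, so [g] cannot be basic with [k] derived in isolation.
The underlying segment must be /k/; voiceless stops become voiced between vowels, yielding [g] there.

/ɣɔmik/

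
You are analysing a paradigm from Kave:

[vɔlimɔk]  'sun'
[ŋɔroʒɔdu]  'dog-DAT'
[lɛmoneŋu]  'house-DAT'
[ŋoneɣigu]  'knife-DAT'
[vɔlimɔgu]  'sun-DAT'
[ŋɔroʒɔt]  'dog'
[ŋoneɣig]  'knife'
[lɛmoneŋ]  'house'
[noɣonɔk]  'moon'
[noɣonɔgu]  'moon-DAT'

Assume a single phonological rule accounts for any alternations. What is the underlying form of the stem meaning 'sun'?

The stem for 'sun' ends in [g] in [vɔlimɔgu] but [k] in [vɔlimɔk].
Compare 'knife', with invariant [g] in [ŋoneɣigu] and [ŋoneɣig]: an analysis with underlying /g/ and a rule producing [k] in isolation would wrongly predict alternation here too.
The alternation reflects intervocalic voicing: voiceless stops become voiced between vowels. /k/ is underlying.
The underlying form of 'sun' is therefore /vɔlimɔk/.

/vɔlimɔk/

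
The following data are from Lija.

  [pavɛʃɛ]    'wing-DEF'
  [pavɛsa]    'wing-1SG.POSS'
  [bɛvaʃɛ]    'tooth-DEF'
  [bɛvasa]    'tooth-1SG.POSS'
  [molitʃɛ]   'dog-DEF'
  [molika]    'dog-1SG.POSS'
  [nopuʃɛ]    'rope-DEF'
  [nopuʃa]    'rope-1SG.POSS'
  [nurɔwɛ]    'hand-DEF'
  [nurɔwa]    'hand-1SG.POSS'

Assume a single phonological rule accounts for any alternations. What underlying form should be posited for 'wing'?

'wing' shows [ʃ] ~ [s] at the end of the stem ([pavɛʃɛ] vs [pavɛsa]).
If /ʃ/ were underlying and a rule turned it into [s] before the 1SG.POSS suffix, 'rope' would also alternate; but it has [ʃ] in both [nopuʃɛ] and [nopuʃa].
The underlying segment must be /s/; /k/ and /s/ become palato-alveolar [tʃ] and [ʃ] before a front vowel, yielding [ʃ] there.
So 'wing' = /pavɛs/.

/pavɛs/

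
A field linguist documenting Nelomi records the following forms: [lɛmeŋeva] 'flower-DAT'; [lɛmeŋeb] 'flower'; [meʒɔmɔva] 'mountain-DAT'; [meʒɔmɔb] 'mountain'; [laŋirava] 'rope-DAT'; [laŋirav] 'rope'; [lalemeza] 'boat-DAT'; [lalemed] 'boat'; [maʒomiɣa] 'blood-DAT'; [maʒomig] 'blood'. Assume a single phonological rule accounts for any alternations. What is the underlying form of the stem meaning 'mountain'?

/meʒɔmɔb/

In [meʒɔmɔva] and [meʒɔmɔb] the final segment of 'mountain' alternates: [v] ~ [b].
Compare 'rope', with invariant [v] in [laŋirava] and [laŋirav]: an analysis with underlying /v/ and a rule producing [b] in isolation would wrongly predict alternation here too.
Therefore /b/ is basic and [v] is derived by intervocalic spirantization (voiced stops become fricatives between vowels).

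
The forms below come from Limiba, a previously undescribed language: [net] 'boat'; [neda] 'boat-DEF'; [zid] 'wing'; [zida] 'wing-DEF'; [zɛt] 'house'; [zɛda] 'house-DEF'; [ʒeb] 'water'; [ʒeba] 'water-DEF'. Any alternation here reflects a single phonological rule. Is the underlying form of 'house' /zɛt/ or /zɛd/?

/zɛt/

In [zɛt] and [zɛda] the final segment of 'house' alternates: [t] ~ [d].
The stem 'wing' ([zid], [zida]) shows [d] unchanged in both environments, so [d] cannot be basic with [t] derived in isolation.
Therefore /t/ is basic and [d] is derived by intervocalic voicing (voiceless stops become voiced between vowels).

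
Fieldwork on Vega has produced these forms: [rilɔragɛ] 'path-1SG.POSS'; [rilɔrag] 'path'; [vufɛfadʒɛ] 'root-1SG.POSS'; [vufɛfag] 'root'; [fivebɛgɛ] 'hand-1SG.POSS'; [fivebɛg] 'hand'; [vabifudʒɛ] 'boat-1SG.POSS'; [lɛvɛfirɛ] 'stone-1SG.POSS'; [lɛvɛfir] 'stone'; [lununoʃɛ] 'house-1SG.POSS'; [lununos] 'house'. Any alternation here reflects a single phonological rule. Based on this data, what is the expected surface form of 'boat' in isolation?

[vabifug]

In [vufɛfadʒɛ] and [vufɛfag] the final segment of 'root' alternates: [dʒ] ~ [g].
The stem 'hand' ([fivebɛgɛ], [fivebɛg]) shows [g] unchanged in both environments, so [g] cannot be basic with [dʒ] derived before the 1SG.POSS suffix.
So /dʒ/ is underlying, and a rule of depalatalization — palato-alveolar /dʒ/ and /ʃ/ become [g] and [s] when no front vowel follows — gives [g].
From [vabifudʒɛ] the stem 'boat' is /vabifudʒ/; when no front vowel follows this yields [vabifug].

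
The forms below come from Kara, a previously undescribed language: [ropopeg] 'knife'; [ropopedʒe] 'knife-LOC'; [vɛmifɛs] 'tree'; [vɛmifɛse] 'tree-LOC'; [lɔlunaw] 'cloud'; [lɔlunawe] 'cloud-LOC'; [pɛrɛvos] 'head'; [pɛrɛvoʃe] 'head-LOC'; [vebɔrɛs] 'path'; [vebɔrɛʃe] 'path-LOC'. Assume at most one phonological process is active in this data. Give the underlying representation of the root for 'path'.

In [vebɔrɛs] and [vebɔrɛʃe] the final segment of 'path' alternates: [s] ~ [ʃ].
Compare 'tree', with invariant [s] in [vɛmifɛs] and [vɛmifɛse]: an analysis with underlying /s/ and a rule producing [ʃ] before the LOC suffix would wrongly predict alternation here too.
The alternation reflects depalatalization: palato-alveolar /dʒ/ and /ʃ/ become [g] and [s] when no front vowel follows. /ʃ/ is underlying.
So 'path' = /vebɔrɛʃ/.

/vebɔrɛʃ/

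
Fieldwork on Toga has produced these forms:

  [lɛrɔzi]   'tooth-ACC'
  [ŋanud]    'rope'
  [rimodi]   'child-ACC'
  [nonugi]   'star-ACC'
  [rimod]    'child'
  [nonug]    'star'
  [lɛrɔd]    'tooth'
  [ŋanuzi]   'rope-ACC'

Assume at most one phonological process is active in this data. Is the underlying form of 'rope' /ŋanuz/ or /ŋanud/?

'rope' shows [z] ~ [d] at the end of the stem ([ŋanuzi] vs [ŋanud]).
The stem 'child' ([rimodi], [rimod]) shows [d] unchanged in both environments, so [d] cannot be basic with [z] derived before the ACC suffix.
Therefore /z/ is basic and [d] is derived by word-final hardening (voiced fricatives become stops word-finally).

/ŋanuz/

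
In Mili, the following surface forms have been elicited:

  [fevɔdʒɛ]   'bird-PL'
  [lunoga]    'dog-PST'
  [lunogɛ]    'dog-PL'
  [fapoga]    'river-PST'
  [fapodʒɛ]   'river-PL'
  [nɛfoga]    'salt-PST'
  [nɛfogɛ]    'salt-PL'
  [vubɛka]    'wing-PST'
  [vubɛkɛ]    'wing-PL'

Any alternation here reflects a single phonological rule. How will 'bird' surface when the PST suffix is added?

[fevɔga]

In [fapoga] and [fapodʒɛ] the final segment of 'river' alternates: [g] ~ [dʒ].
Compare 'salt', with invariant [g] in [nɛfoga] and [nɛfogɛ]: an analysis with underlying /g/ and a rule producing [dʒ] before the PL suffix would wrongly predict alternation here too.
The alternation reflects depalatalization: palato-alveolar /dʒ/ becomes [g] when no front vowel follows. /dʒ/ is underlying.
From [fevɔdʒɛ] the stem 'bird' is /fevɔdʒ/; when no front vowel follows this yields [fevɔga].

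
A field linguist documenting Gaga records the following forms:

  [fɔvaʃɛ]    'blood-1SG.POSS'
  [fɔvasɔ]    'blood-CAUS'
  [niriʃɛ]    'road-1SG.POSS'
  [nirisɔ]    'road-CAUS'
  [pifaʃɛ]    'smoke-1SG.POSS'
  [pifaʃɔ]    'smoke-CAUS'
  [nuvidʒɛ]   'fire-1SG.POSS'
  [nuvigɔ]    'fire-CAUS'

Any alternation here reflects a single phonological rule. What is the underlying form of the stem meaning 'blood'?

'blood' shows [ʃ] ~ [s] at the end of the stem ([fɔvaʃɛ] vs [fɔvasɔ]).
But 'smoke' keeps [ʃ] in both environments ([pifaʃɛ], [pifaʃɔ]), so there is no rule changing /ʃ/ to [s] before the CAUS suffix.
The underlying segment must be /s/; /g/ and /s/ become palato-alveolar [dʒ] and [ʃ] before a front vowel, yielding [ʃ] there.

/fɔvas/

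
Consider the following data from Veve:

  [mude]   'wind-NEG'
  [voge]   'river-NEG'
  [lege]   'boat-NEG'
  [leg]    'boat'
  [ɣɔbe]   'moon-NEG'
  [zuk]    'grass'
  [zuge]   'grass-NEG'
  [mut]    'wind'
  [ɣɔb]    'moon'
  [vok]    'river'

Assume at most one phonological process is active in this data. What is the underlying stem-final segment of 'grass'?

'grass' shows [k] ~ [g] at the end of the stem ([zuk] vs [zuge]).
Compare 'boat', with invariant [g] in [leg] and [lege]: an analysis with underlying /g/ and a rule producing [k] in isolation would wrongly predict alternation here too.
Therefore /k/ is basic and [g] is derived by intervocalic voicing (voiceless stops become voiced between vowels).

/k/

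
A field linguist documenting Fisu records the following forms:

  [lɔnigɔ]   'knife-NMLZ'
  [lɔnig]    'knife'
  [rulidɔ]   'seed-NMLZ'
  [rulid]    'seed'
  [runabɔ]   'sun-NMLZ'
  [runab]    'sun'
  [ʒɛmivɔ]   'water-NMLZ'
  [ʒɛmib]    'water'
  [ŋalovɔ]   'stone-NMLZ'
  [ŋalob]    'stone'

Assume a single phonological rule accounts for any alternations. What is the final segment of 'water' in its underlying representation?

The root 'water' surfaces as [ʒɛmivɔ] and [ʒɛmib], with a stem-final [v] ~ [b] alternation.
If /b/ were underlying and a rule turned it into [v] before the NMLZ suffix, 'sun' would also alternate; but it has [b] in both [runabɔ] and [runab].
The underlying segment must be /v/; voiced fricatives become stops word-finally, yielding [b] there.

/v/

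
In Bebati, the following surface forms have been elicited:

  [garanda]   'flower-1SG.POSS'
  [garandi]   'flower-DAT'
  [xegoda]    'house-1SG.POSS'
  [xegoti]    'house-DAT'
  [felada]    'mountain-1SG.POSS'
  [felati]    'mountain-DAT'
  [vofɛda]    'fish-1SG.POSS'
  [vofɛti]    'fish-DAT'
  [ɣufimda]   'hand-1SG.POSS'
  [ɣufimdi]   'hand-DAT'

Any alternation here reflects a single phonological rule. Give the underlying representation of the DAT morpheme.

The DAT suffix surfaces as [-di] and [-ti], depending on the final segment of the stem.
By contrast the 1SG.POSS suffix keeps its initial [d] throughout — that segment must be underlying.
The DAT suffix is therefore /-ti/ underlyingly, with post-nasal voicing: voiceless stops become voiced after a nasal.

/-ti/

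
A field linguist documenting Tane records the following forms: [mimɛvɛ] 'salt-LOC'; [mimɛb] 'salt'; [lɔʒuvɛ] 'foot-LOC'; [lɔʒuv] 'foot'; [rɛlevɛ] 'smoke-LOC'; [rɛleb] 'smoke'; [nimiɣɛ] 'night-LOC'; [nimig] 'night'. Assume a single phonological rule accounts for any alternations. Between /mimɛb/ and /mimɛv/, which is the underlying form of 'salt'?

In [mimɛvɛ] and [mimɛb] the final segment of 'salt' alternates: [v] ~ [b].
If /v/ were underlying and a rule turned it into [b] in isolation, 'foot' would also alternate; but it has [v] in both [lɔʒuvɛ] and [lɔʒuv].
The underlying segment must be /b/; voiced stops become fricatives between vowels, yielding [v] there.

/mimɛb/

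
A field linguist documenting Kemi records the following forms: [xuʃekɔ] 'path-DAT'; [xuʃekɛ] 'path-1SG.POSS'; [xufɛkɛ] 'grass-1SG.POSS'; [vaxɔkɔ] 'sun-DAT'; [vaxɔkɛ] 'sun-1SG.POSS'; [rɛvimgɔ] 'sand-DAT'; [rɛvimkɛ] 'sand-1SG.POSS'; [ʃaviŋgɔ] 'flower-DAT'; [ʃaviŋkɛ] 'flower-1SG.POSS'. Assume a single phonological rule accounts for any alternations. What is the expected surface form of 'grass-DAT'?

[xufɛkɔ]

The DAT morpheme has two allomorphs, [-gɔ] and [-kɔ].
The 1SG.POSS suffix, which begins with [k], is invariant after every stem; so [k] is not altered by any rule here.
So the underlying form is /-gɔ/, and voiced stops become voiceless after a vowel.
After 'grass', which ends in a vowel, the suffix surfaces as [-kɔ], giving [xufɛkɔ].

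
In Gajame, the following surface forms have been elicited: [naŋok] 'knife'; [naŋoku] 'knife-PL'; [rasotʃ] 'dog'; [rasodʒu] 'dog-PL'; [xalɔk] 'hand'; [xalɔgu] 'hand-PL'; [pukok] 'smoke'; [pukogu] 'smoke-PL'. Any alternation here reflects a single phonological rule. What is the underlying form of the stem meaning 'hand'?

/xalɔg/

'hand' shows [k] ~ [g] at the end of the stem ([xalɔk] vs [xalɔgu]).
The stem 'knife' ([naŋok], [naŋoku]) shows [k] unchanged in both environments, so [k] cannot be basic with [g] derived before the PL suffix.
The alternation reflects word-final obstruent devoicing: voiced obstruents become voiceless word-finally. /g/ is underlying.
Hence 'hand' is /xalɔg/ underlyingly.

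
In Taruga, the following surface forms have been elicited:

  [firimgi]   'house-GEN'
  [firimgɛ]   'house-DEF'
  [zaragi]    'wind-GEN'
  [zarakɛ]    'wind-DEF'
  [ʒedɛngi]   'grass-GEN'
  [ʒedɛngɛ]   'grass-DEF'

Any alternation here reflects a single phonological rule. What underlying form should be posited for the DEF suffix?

/-kɛ/

The DEF suffix surfaces as [-gɛ] and [-kɛ], depending on the final segment of the stem.
The GEN suffix, which begins with [g], is invariant after every stem; so [g] is not altered by any rule here.
The DEF suffix is therefore /-kɛ/ underlyingly, with post-nasal voicing: voiceless stops become voiced after a nasal.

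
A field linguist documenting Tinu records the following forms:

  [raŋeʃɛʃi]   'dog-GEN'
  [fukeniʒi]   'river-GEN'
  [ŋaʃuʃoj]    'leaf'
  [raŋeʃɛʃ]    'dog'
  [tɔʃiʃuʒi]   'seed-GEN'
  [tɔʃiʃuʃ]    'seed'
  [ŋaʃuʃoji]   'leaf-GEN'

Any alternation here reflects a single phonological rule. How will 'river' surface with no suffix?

[fukeniʃ]

The stem for 'seed' ends in [ʃ] in [tɔʃiʃuʃ] but [ʒ] in [tɔʃiʃuʒi].
The stem 'dog' ([raŋeʃɛʃ], [raŋeʃɛʃi]) shows [ʃ] unchanged in both environments, so [ʃ] cannot be basic with [ʒ] derived before the GEN suffix.
So /ʒ/ is underlying, and a rule of word-final obstruent devoicing — voiced obstruents become voiceless word-finally — gives [ʃ].
The one attested form of 'river', [fukeniʒi], shows underlying /fukeniʒ/. Applying the same rule word-finally gives [fukeniʃ].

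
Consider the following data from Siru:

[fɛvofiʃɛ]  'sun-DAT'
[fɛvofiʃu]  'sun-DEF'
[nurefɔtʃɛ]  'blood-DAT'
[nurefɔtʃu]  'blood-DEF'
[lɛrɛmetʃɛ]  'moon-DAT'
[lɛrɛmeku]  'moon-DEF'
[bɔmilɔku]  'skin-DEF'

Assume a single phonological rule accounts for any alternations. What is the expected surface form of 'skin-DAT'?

The stem for 'moon' ends in [tʃ] in [lɛrɛmetʃɛ] but [k] in [lɛrɛmeku].
But 'blood' keeps [tʃ] in both environments ([nurefɔtʃɛ], [nurefɔtʃu]), so there is no rule changing /tʃ/ to [k] before the DEF suffix.
Therefore /k/ is basic and [tʃ] is derived by palatalization before a front vowel (/k/ becomes palato-alveolar [tʃ] before a front vowel).
The one attested form of 'skin', [bɔmilɔku], shows underlying /bɔmilɔk/. Applying the same rule before a front vowel gives [bɔmilɔtʃɛ].

[bɔmilɔtʃɛ]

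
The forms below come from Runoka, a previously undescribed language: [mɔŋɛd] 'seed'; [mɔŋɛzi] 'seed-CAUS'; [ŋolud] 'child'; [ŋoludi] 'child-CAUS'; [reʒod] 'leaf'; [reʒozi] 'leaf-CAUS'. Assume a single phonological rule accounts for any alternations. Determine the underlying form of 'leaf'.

/reʒoz/

In [reʒod] and [reʒozi] the final segment of 'leaf' alternates: [d] ~ [z].
But 'child' keeps [d] in both environments ([ŋolud], [ŋoludi]), so there is no rule changing /d/ to [z] before the CAUS suffix.
So /z/ is underlying, and a rule of word-final hardening — voiced fricatives become stops word-finally — gives [d].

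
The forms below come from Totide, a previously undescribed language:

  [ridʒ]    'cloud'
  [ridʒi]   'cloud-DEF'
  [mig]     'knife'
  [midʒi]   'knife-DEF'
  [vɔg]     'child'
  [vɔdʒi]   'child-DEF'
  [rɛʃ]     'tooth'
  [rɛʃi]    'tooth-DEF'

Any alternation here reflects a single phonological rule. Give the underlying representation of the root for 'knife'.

/mig/

In [mig] and [midʒi] the final segment of 'knife' alternates: [g] ~ [dʒ].
But 'cloud' keeps [dʒ] in both environments ([ridʒ], [ridʒi]), so there is no rule changing /dʒ/ to [g] in isolation.
Therefore /g/ is basic and [dʒ] is derived by palatalization before a front vowel (/g/ becomes palato-alveolar [dʒ] before a front vowel).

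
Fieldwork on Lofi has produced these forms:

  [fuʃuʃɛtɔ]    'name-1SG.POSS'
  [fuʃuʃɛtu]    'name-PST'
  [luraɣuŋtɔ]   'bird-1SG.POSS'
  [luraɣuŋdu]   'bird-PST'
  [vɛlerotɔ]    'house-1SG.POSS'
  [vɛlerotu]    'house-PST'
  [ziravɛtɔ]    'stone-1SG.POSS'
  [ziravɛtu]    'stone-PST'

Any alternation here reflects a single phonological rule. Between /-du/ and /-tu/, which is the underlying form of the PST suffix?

The PST morpheme has two allomorphs, [-du] and [-tu].
By contrast the 1SG.POSS suffix keeps its initial [t] throughout — that segment must be underlying.
The PST suffix is therefore /-du/ underlyingly, with post-vocalic devoicing: voiced stops become voiceless after a vowel.

/-du/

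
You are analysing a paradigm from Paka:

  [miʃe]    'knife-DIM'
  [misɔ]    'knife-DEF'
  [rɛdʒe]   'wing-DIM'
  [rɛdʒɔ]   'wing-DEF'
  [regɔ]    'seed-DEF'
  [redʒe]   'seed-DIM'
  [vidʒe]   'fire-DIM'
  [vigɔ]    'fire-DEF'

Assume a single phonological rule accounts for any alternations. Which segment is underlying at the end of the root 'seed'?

The stem for 'seed' ends in [dʒ] in [redʒe] but [g] in [regɔ].
If /dʒ/ were underlying and a rule turned it into [g] before the DEF suffix, 'wing' would also alternate; but it has [dʒ] in both [rɛdʒe] and [rɛdʒɔ].
The underlying segment must be /g/; /g/ and /s/ become palato-alveolar [dʒ] and [ʃ] before a front vowel, yielding [dʒ] there.

/g/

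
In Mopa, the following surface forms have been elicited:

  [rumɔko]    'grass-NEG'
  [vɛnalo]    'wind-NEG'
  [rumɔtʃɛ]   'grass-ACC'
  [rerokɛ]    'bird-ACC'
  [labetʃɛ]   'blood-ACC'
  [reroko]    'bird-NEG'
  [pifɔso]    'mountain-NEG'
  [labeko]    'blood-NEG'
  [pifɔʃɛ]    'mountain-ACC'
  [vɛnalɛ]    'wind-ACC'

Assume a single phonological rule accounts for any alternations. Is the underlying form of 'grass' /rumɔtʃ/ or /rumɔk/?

In [rumɔtʃɛ] and [rumɔko] the final segment of 'grass' alternates: [tʃ] ~ [k].
But 'bird' keeps [k] in both environments ([rerokɛ], [reroko]), so there is no rule changing /k/ to [tʃ] before the ACC suffix.
So /tʃ/ is underlying, and a rule of depalatalization — palato-alveolar /tʃ/ and /ʃ/ become [k] and [s] when no front vowel follows — gives [k].

/rumɔtʃ/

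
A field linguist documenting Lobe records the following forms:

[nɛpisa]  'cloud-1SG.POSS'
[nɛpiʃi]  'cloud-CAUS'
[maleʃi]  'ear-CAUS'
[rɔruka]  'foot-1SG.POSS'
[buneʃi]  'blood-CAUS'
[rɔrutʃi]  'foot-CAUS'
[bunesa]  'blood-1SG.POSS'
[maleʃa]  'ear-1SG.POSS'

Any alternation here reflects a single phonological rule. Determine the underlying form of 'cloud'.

In [nɛpiʃi] and [nɛpisa] the final segment of 'cloud' alternates: [ʃ] ~ [s].
But 'ear' keeps [ʃ] in both environments ([maleʃi], [maleʃa]), so there is no rule changing /ʃ/ to [s] before the 1SG.POSS suffix.
The underlying segment must be /s/; /k/ and /s/ become palato-alveolar [tʃ] and [ʃ] before a front vowel, yielding [ʃ] there.
Hence 'cloud' is /nɛpis/ underlyingly.

/nɛpis/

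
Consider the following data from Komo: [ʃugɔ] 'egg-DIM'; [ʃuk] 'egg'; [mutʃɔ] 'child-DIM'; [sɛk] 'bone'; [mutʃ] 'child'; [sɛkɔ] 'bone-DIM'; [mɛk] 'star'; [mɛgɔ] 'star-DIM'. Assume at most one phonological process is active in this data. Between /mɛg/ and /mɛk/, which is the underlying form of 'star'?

/mɛg/

The stem for 'star' ends in [k] in [mɛk] but [g] in [mɛgɔ].
The stem 'bone' ([sɛk], [sɛkɔ]) shows [k] unchanged in both environments, so [k] cannot be basic with [g] derived before the DIM suffix.
The underlying segment must be /g/; voiced obstruents become voiceless word-finally, yielding [k] there.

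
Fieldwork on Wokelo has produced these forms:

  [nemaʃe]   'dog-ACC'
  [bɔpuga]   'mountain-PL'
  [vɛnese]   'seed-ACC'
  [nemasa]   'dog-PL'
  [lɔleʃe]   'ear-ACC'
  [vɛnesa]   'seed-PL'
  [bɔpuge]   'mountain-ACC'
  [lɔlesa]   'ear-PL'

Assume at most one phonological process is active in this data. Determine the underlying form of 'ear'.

/lɔleʃ/

The stem for 'ear' ends in [ʃ] in [lɔleʃe] but [s] in [lɔlesa].
If /s/ were underlying and a rule turned it into [ʃ] before the ACC suffix, 'seed' would also alternate; but it has [s] in both [vɛnese] and [vɛnesa].
So /ʃ/ is underlying, and a rule of depalatalization — palato-alveolar /ʃ/ becomes [s] when no front vowel follows — gives [s].
So 'ear' = /lɔleʃ/.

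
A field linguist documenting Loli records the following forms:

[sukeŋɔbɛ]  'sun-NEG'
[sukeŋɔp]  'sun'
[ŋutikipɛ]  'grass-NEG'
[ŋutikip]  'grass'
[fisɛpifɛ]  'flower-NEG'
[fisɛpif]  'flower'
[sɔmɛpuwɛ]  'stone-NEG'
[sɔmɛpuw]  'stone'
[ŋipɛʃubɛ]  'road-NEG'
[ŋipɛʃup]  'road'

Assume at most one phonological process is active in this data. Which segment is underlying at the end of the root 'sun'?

/b/

'sun' shows [b] ~ [p] at the end of the stem ([sukeŋɔbɛ] vs [sukeŋɔp]).
If /p/ were underlying and a rule turned it into [b] before the NEG suffix, 'grass' would also alternate; but it has [p] in both [ŋutikipɛ] and [ŋutikip].
Therefore /b/ is basic and [p] is derived by word-final obstruent devoicing (voiced obstruents become voiceless word-finally).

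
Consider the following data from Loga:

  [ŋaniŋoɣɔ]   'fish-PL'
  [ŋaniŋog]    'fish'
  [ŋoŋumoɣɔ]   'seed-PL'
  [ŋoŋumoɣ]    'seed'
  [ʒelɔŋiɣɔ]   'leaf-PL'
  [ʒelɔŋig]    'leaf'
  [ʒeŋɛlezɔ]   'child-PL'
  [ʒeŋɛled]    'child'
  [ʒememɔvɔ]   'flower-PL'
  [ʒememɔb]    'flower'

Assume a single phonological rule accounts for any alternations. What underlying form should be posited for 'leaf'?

The stem for 'leaf' ends in [ɣ] in [ʒelɔŋiɣɔ] but [g] in [ʒelɔŋig].
If /ɣ/ were underlying and a rule turned it into [g] in isolation, 'seed' would also alternate; but it has [ɣ] in both [ŋoŋumoɣɔ] and [ŋoŋumoɣ].
Therefore /g/ is basic and [ɣ] is derived by intervocalic spirantization (voiced stops become fricatives between vowels).
The underlying form of 'leaf' is therefore /ʒelɔŋig/.

/ʒelɔŋig/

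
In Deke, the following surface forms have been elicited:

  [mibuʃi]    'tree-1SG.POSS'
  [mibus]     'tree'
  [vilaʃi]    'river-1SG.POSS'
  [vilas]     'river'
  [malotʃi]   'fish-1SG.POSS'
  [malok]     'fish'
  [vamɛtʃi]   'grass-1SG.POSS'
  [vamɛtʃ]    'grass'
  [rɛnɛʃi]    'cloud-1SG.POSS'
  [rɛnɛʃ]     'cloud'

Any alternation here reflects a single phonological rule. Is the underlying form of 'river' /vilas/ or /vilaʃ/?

/vilas/

In [vilaʃi] and [vilas] the final segment of 'river' alternates: [ʃ] ~ [s].
But 'cloud' keeps [ʃ] in both environments ([rɛnɛʃi], [rɛnɛʃ]), so there is no rule changing /ʃ/ to [s] in isolation.
So /s/ is underlying, and a rule of palatalization before a front vowel — /k/ and /s/ become palato-alveolar [tʃ] and [ʃ] before a front vowel — gives [ʃ].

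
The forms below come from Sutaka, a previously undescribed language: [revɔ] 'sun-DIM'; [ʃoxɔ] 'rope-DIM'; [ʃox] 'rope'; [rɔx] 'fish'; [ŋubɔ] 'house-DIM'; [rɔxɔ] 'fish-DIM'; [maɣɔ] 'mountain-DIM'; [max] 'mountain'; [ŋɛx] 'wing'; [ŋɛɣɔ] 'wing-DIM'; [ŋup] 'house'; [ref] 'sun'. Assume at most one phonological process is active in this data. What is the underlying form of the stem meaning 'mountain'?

/maɣ/

The root 'mountain' surfaces as [max] and [maɣɔ], with a stem-final [x] ~ [ɣ] alternation.
Compare 'fish', with invariant [x] in [rɔx] and [rɔxɔ]: an analysis with underlying /x/ and a rule producing [ɣ] before the DIM suffix would wrongly predict alternation here too.
The alternation reflects word-final obstruent devoicing: voiced obstruents become voiceless word-finally. /ɣ/ is underlying.
So 'mountain' = /maɣ/.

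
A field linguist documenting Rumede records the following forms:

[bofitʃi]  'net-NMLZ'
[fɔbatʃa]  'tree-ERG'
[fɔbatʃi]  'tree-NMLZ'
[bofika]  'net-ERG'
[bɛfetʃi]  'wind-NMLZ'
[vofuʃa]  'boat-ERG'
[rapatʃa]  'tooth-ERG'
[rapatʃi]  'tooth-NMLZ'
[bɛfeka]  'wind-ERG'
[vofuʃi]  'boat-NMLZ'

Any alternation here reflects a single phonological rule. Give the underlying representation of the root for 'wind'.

The stem for 'wind' ends in [tʃ] in [bɛfetʃi] but [k] in [bɛfeka].
Compare 'tooth', with invariant [tʃ] in [rapatʃi] and [rapatʃa]: an analysis with underlying /tʃ/ and a rule producing [k] before the ERG suffix would wrongly predict alternation here too.
Therefore /k/ is basic and [tʃ] is derived by palatalization before a front vowel (/k/ becomes palato-alveolar [tʃ] before a front vowel).
So 'wind' = /bɛfek/.

/bɛfek/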